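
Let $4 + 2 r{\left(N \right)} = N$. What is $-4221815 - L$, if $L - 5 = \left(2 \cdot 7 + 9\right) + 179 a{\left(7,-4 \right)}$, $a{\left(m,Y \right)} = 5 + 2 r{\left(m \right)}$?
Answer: $-4223275$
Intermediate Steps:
$r{\left(N \right)} = -2 + \frac{N}{2}$
$a{\left(m,Y \right)} = 1 + m$ ($a{\left(m,Y \right)} = 5 + 2 \left(-2 + \frac{m}{2}\right) = 5 + \left(-4 + m\right) = 1 + m$)
$L = 1460$ ($L = 5 + \left(\left(2 \cdot 7 + 9\right) + 179 \left(1 + 7\right)\right) = 5 + \left(\left(14 + 9\right) + 179 \cdot 8\right) = 5 + \left(23 + 1432\right) = 5 + 1455 = 1460$)
$-4221815 - L = -4221815 - 1460 = -4223275$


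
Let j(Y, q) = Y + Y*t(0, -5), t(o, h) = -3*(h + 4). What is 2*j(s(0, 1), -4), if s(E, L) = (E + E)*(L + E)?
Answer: 0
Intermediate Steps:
t(o, h) = -12 - 3*h (t(o, h) = -3*(4 + h) = -12 - 3*h)
s(E, L) = 2*E*(E + L) (s(E, L) = (2*E)*(E + L) = 2*E*(E + L))
j(Y, q) = 4*Y (j(Y, q) = Y + Y*(-12 - 3*(-5)) = Y + Y*(-12 + 15) = Y + Y*3 = Y + 3*Y = 4*Y)
2*j(s(0, 1), -4) = 2*(4*(2*0*(0 + 1))) = 2*(4*(2*0*1)) = 2*(4*0) = 2*0 = 0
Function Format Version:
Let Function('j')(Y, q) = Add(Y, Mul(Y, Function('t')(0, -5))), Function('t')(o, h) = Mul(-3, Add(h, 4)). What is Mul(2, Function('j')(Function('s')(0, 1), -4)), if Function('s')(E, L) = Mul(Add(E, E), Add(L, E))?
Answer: 0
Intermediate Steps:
Function('t')(o, h) = Add(-12, Mul(-3, h)) (Function('t')(o, h) = Mul(-3, Add(4, h)) = Add(-12, Mul(-3, h)))
Function('s')(E, L) = Mul(2, E, Add(E, L)) (Function('s')(E, L) = Mul(Mul(2, E), Add(E, L)) = Mul(2, E, Add(E, L)))
Function('j')(Y, q) = Mul(4, Y) (Function('j')(Y, q) = Add(Y, Mul(Y, Add(-12, Mul(-3, -5)))) = Add(Y, Mul(Y, Add(-12, 15))) = Add(Y, Mul(Y, 3)) = Add(Y, Mul(3, Y)) = Mul(4, Y))
Mul(2, Function('j')(Function('s')(0, 1), -4)) = Mul(2, Mul(4, Mul(2, 0, Add(0, 1)))) = Mul(2, Mul(4, Mul(2, 0, 1))) = Mul(2, Mul(4, 0)) = Mul(2, 0) = 0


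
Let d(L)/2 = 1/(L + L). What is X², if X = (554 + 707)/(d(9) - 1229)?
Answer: 128799801/122323600 ≈ 1.0529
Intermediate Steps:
d(L) = 1/L (d(L) = 2/(L + L) = 2/((2*L)) = 2*(1/(2*L)) = 1/L)
X = -11349/11060 (X = (554 + 707)/(1/9 - 1229) = 1261/(⅑ - 1229) = 1261/(-11060/9) = 1261*(-9/11060) = -11349/11060 ≈ -1.0261)
X² = (-11349/11060)² = 128799801/122323600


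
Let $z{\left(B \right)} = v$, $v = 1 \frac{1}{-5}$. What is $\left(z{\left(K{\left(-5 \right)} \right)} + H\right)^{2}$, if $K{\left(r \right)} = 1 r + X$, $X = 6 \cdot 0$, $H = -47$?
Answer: $\frac{55696}{25} \approx 2227.8$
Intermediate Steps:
$X = 0$
$K{\left(r \right)} = r$ ($K{\left(r \right)} = 1 r + 0 = r + 0 = r$)
$v = - \frac{1}{5}$ ($v = 1 \left(- \frac{1}{5}\right) = - \frac{1}{5} \approx -0.2$)
$z{\left(B \right)} = - \frac{1}{5}$
$\left(z{\left(K{\left(-5 \right)} \right)} + H\right)^{2} = \left(- \frac{1}{5} - 47\right)^{2} = \left(- \frac{236}{5}\right)^{2} = \frac{55696}{25}$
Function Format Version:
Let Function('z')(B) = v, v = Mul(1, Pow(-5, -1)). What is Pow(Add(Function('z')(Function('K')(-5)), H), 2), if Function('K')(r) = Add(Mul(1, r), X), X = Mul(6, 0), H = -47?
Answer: Rational(55696, 25) ≈ 2227.8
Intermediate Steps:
X = 0
Function('K')(r) = r (Function('K')(r) = Add(Mul(1, r), 0) = Add(r, 0) = r)
v = Rational(-1, 5) (v = Mul(1, Rational(-1, 5)) = Rational(-1, 5) ≈ -0.20000)
Function('z')(B) = Rational(-1, 5)
Pow(Add(Function('z')(Function('K')(-5)), H), 2) = Pow(Add(Rational(-1, 5), -47), 2) = Pow(Rational(-236, 5), 2) = Rational(55696, 25)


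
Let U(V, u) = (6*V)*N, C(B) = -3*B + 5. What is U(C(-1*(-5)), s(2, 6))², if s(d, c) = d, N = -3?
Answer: 32400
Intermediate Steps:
C(B) = 5 - 3*B
U(V, u) = -18*V (U(V, u) = (6*V)*(-3) = -18*V)
U(C(-1*(-5)), s(2, 6))² = (-18*(5 - (-3)*(-5)))² = (-18*(5 - 3*5))² = (-18*(5 - 15))² = (-18*(-10))² = 180² = 32400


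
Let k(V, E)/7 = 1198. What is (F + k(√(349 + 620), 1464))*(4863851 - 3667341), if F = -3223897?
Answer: -3847391066610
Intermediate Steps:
k(V, E) = 8386 (k(V, E) = 7*1198 = 8386)
(F + k(√(349 + 620), 1464))*(4863851 - 3667341) = (-3223897 + 8386)*(4863851 - 3667341) = -3215511*1196510 = -3847391066610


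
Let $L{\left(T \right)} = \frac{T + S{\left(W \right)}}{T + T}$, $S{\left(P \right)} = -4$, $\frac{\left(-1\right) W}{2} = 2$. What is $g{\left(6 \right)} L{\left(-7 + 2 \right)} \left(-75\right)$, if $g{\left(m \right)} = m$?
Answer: $-405$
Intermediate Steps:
$W = -4$ ($W = \left(-2\right) 2 = -4$)
$L{\left(T \right)} = \frac{-4 + T}{2 T}$ ($L{\left(T \right)} = \frac{T - 4}{T + T} = \frac{-4 + T}{2 T}$)
$g{\left(6 \right)} L{\left(-7 + 2 \right)} \left(-75\right) = 6 \frac{-4 + \left(-7 + 2\right)}{2 \left(-7 + 2\right)} \left(-75\right) = 6 \frac{-4 - 5}{2 \left(-5\right)} \left(-75\right) = 6 \cdot \frac{1}{2} \left(- \frac{1}{5}\right) \left(-9\right) \left(-75\right) = 6 \cdot \frac{9}{10} \left(-75\right) = \frac{27}{5} \left(-75\right) = -405$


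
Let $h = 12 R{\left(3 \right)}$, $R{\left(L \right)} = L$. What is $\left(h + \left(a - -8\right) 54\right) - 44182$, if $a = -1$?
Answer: $-43768$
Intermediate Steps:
$h = 36$ ($h = 12 \cdot 3 = 36$)
$\left(h + \left(a - -8\right) 54\right) - 44182 = \left(36 + \left(-1 - -8\right) 54\right) - 44182 = \left(36 + \left(-1 + 8\right) 54\right) - 44182 = \left(36 + 7 \cdot 54\right) - 44182 = \left(36 + 378\right) - 44182 = 414 - 44182 = -43768$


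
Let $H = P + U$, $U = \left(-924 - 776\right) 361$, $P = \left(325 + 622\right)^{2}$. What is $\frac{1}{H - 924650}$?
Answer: $- \frac{1}{641541} \approx -1.5587 \cdot 10^{-6}$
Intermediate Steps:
$P = 896809$ ($P = 947^{2} = 896809$)
$U = -613700$ ($U = \left(-1700\right) 361 = -613700$)
$H = 283109$ ($H = 896809 - 613700 = 283109$)
$\frac{1}{H - 924650} = \frac{1}{283109 - 924650} = \frac{1}{-641541} = - \frac{1}{641541}$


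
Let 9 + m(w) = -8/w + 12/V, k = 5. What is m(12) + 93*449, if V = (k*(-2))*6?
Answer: 626207/15 ≈ 41747.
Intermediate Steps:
V = -60 (V = (5*(-2))*6 = -10*6 = -60)
m(w) = -46/5 - 8/w (m(w) = -9 + (-8/w + 12/(-60)) = -9 + (-8/w + 12*(-1/60)) = -9 + (-8/w - ⅕) = -9 + (-⅕ - 8/w) = -46/5 - 8/w)
m(12) + 93*449 = (-46/5 - 8/12) + 93*449 = (-46/5 - 8*1/12) + 41757 = (-46/5 - ⅔) + 41757 = -148/15 + 41757 = 626207/15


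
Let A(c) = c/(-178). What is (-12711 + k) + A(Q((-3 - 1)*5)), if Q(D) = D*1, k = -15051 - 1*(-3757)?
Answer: -2136435/89 ≈ -24005.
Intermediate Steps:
k = -11294 (k = -15051 + 3757 = -11294)
Q(D) = D
A(c) = -c/178 (A(c) = c*(-1/178) = -c/178)
(-12711 + k) + A(Q((-3 - 1)*5)) = (-12711 - 11294) - (-3 - 1)*5/178 = -24005 - (-2)*5/89 = -24005 - 1/178*(-20) = -24005 + 10/89 = -2136435/89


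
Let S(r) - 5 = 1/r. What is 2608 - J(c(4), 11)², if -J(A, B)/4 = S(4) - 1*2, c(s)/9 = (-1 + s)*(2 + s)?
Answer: 2439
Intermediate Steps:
c(s) = 9*(-1 + s)*(2 + s) (c(s) = 9*((-1 + s)*(2 + s)) = 9*(-1 + s)*(2 + s))
S(r) = 5 + 1/r
J(A, B) = -13 (J(A, B) = -4*((5 + 1/4) - 1*2) = -4*((5 + ¼) - 2) = -4*(21/4 - 2) = -4*13/4 = -13)
2608 - J(c(4), 11)² = 2608 - 1*(-13)² = 2608 - 1*169 = 2608 - 169 = 2439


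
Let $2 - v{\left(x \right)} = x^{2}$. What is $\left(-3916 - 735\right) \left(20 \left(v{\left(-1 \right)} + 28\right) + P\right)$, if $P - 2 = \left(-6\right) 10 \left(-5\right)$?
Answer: $-4102182$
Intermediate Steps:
$v{\left(x \right)} = 2 - x^{2}$
$P = 302$ ($P = 2 + \left(-6\right) 10 \left(-5\right) = 2 - -300 = 2 + 300 = 302$)
$\left(-3916 - 735\right) \left(20 \left(v{\left(-1 \right)} + 28\right) + P\right) = \left(-3916 - 735\right) \left(20 \left(\left(2 - \left(-1\right)^{2}\right) + 28\right) + 302\right) = - 4651 \left(20 \left(\left(2 - 1\right) + 28\right) + 302\right) = - 4651 \left(20 \left(1 + 28\right) + 302\right) = - 4651 \left(20 \cdot 29 + 302\right) = - 4651 \left(580 + 302\right) = \left(-4651\right) 882 = -4102182$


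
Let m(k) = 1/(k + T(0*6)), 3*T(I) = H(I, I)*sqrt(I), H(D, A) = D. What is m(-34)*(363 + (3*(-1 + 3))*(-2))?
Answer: -351/34 ≈ -10.324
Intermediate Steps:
T(I) = I**(3/2)/3 (T(I) = (I*sqrt(I))/3 = I**(3/2)/3)
m(k) = 1/k (m(k) = 1/(k + (0*6)**(3/2)/3) = 1/(k + 0**(3/2)/3) = 1/(k + (1/3)*0) = 1/(k + 0) = 1/k)
m(-34)*(363 + (3*(-1 + 3))*(-2)) = (363 + (3*(-1 + 3))*(-2))/(-34) = -(363 + (3*2)*(-2))/34 = -(363 + 6*(-2))/34 = -(363 - 12)/34 = -1/34*351 = -351/34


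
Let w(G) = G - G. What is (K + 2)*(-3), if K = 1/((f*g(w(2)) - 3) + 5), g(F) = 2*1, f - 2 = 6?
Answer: -37/6 ≈ -6.1667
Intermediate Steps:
w(G) = 0
f = 8 (f = 2 + 6 = 8)
g(F) = 2
K = 1/18 (K = 1/((8*2 - 3) + 5) = 1/((16 - 3) + 5) = 1/(13 + 5) = 1/18 ≈ 0.055556)
(K + 2)*(-3) = (1/18 + 2)*(-3) = (37/18)*(-3) = -37/6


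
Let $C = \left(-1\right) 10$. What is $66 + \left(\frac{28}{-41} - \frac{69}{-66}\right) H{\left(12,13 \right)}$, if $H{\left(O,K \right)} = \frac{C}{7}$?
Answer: $\frac{206727}{3157} \approx 65.482$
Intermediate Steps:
$C = -10$
$H{\left(O,K \right)} = - \frac{10}{7}$
$66 + \left(\frac{28}{-41} - \frac{69}{-66}\right) H{\left(12,13 \right)} = 66 + \left(\frac{28}{-41} - \frac{69}{-66}\right) \left(- \frac{10}{7}\right) = 66 + \left(28 \left(- \frac{1}{41}\right) - - \frac{23}{22}\right) \left(- \frac{10}{7}\right) = 66 + \left(- \frac{28}{41} + \frac{23}{22}\right) \left(- \frac{10}{7}\right) = 66 + \frac{327}{902} \left(- \frac{10}{7}\right) = 66 - \frac{1635}{3157} = \frac{206727}{3157}$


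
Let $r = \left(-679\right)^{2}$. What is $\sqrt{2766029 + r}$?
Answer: $11 \sqrt{26670} \approx 1796.4$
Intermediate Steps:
$r = 461041$
$\sqrt{2766029 + r} = \sqrt{2766029 + 461041} = \sqrt{3227070} = 11 \sqrt{26670}$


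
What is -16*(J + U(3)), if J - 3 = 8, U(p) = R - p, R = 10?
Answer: -288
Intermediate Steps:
U(p) = 10 - p
J = 11 (J = 3 + 8 = 11)
-16*(J + U(3)) = -16*(11 + (10 - 1*3)) = -16*(11 + (10 - 3)) = -16*(11 + 7) = -16*18 = -288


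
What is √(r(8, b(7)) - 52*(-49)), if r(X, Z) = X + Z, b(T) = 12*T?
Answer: 4*√165 ≈ 51.381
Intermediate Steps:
√(r(8, b(7)) - 52*(-49)) = √((8 + 12*7) - 52*(-49)) = √((8 + 84) + 2548) = √(92 + 2548) = √2640 = 4*√165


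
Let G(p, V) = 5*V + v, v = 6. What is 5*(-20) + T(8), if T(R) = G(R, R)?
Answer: -54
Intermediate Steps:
G(p, V) = 6 + 5*V (G(p, V) = 5*V + 6 = 6 + 5*V)
T(R) = 6 + 5*R
5*(-20) + T(8) = 5*(-20) + (6 + 5*8) = -100 + (6 + 40) = -100 + 46 = -54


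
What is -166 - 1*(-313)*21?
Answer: 6407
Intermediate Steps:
-166 - 1*(-313)*21 = -166 + 313*21 = -166 + 6573 = 6407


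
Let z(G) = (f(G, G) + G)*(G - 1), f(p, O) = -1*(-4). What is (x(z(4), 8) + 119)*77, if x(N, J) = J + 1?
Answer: 9856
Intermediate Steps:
f(p, O) = 4
z(G) = (-1 + G)*(4 + G) (z(G) = (4 + G)*(G - 1) = (4 + G)*(-1 + G) = (-1 + G)*(4 + G))
x(N, J) = 1 + J
(x(z(4), 8) + 119)*77 = ((1 + 8) + 119)*77 = (9 + 119)*77 = 128*77 = 9856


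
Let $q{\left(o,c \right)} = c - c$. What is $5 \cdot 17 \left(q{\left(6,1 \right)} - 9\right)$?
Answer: $-765$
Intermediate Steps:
$q{\left(o,c \right)} = 0$
$5 \cdot 17 \left(q{\left(6,1 \right)} - 9\right) = 5 \cdot 17 \left(0 - 9\right) = 85 \left(-9\right) = -765$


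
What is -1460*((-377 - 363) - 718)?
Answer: 2128680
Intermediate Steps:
-1460*((-377 - 363) - 718) = -1460*(-740 - 718) = -1460*(-1458) = 2128680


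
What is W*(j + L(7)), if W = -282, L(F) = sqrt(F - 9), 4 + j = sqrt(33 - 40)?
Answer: 1128 - 282*I*sqrt(2) - 282*I*sqrt(7) ≈ 1128.0 - 1144.9*I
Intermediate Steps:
j = -4 + I*sqrt(7) (j = -4 + sqrt(33 - 40) = -4 + sqrt(-7) = -4 + I*sqrt(7) ≈ -4.0 + 2.6458*I)
L(F) = sqrt(-9 + F)
W*(j + L(7)) = -282*((-4 + I*sqrt(7)) + sqrt(-9 + 7)) = -282*((-4 + I*sqrt(7)) + sqrt(-2)) = -282*((-4 + I*sqrt(7)) + I*sqrt(2)) = -282*(-4 + I*sqrt(2) + I*sqrt(7)) = 1128 - 282*I*sqrt(2) - 282*I*sqrt(7)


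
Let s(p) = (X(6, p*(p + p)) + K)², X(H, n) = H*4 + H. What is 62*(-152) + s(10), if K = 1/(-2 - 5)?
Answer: -418095/49 ≈ -8532.5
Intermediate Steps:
X(H, n) = 5*H (X(H, n) = 4*H + H = 5*H)
K = -⅐ (K = 1/(-7) = -⅐ ≈ -0.14286)
s(p) = 43681/49 (s(p) = (5*6 - ⅐)² = (30 - ⅐)² = (209/7)² = 43681/49)
62*(-152) + s(10) = 62*(-152) + 43681/49 = -9424 + 43681/49 = -418095/49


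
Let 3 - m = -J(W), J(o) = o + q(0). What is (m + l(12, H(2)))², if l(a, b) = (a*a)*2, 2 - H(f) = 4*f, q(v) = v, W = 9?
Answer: 90000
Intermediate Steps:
H(f) = 2 - 4*f
J(o) = o (J(o) = o + 0 = o)
l(a, b) = 2*a² (l(a, b) = a²*2 = 2*a²)
m = 12 (m = 3 - (-1)*9 = 3 - 1*(-9) = 3 + 9 = 12)
(m + l(12, H(2)))² = (12 + 2*12²)² = (12 + 2*144)² = (12 + 288)² = 300² = 90000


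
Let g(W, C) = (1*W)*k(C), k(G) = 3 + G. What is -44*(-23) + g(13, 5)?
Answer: 1116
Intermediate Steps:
g(W, C) = W*(3 + C) (g(W, C) = (1*W)*(3 + C) = W*(3 + C))
-44*(-23) + g(13, 5) = -44*(-23) + 13*(3 + 5) = 1012 + 13*8 = 1012 + 104 = 1116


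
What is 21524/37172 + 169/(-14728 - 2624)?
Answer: 91800595/161252136 ≈ 0.56930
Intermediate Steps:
21524/37172 + 169/(-14728 - 2624) = 21524*(1/37172) + 169/(-17352) = 5381/9293 + 169*(-1/17352) = 5381/9293 - 169/17352 = 91800595/161252136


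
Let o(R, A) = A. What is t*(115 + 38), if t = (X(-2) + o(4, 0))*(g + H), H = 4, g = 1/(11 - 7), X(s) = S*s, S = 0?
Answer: 0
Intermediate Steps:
X(s) = 0 (X(s) = 0*s = 0)
g = ¼ (g = 1/4 = ¼ ≈ 0.25000)
t = 0 (t = (0 + 0)*(¼ + 4) = 0*(17/4) = 0)
t*(115 + 38) = 0*(115 + 38) = 0*153 = 0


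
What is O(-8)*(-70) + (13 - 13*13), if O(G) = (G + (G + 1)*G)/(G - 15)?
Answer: -228/23 ≈ -9.9130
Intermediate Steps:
O(G) = (G + G*(1 + G))/(-15 + G) (O(G) = (G + (1 + G)*G)/(-15 + G) = (G + G*(1 + G))/(-15 + G))
O(-8)*(-70) + (13 - 13*13) = -8*(2 - 8)/(-15 - 8)*(-70) + (13 - 13*13) = -8*(-6)/(-23)*(-70) + (13 - 169) = -8*(-1/23)*(-6)*(-70) - 156 = -48/23*(-70) - 156 = 3360/23 - 156 = -228/23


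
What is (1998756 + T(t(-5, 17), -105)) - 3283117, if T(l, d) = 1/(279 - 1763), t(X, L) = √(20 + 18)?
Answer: -1905991725/1484 ≈ -1.2844e+6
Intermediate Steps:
t(X, L) = √38
T(l, d) = -1/1484 (T(l, d) = 1/(-1484) = -1/1484)
(1998756 + T(t(-5, 17), -105)) - 3283117 = (1998756 - 1/1484) - 3283117 = 2966153903/1484 - 3283117 = -1905991725/1484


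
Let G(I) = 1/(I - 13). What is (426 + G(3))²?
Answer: 18139081/100 ≈ 1.8139e+5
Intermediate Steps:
G(I) = 1/(-13 + I)
(426 + G(3))² = (426 + 1/(-13 + 3))² = (426 + 1/(-10))² = (426 - ⅒)² = (4259/10)² = 18139081/100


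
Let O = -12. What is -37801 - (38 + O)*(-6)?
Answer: -37645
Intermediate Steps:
-37801 - (38 + O)*(-6) = -37801 - (38 - 12)*(-6) = -37801 - 26*(-6) = -37801 - 1*(-156) = -37801 + 156 = -37645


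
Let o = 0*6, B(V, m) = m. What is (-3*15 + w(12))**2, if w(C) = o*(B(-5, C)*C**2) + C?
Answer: 1089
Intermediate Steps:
o = 0
w(C) = C (w(C) = 0*(C*C**2) + C = 0*C**3 + C = 0 + C = C)
(-3*15 + w(12))**2 = (-3*15 + 12)**2 = (-45 + 12)**2 = (-33)**2 = 1089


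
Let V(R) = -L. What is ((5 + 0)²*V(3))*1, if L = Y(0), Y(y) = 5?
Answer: -125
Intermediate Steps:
L = 5
V(R) = -5 (V(R) = -1*5 = -5)
((5 + 0)²*V(3))*1 = ((5 + 0)²*(-5))*1 = (5²*(-5))*1 = (25*(-5))*1 = -125*1 = -125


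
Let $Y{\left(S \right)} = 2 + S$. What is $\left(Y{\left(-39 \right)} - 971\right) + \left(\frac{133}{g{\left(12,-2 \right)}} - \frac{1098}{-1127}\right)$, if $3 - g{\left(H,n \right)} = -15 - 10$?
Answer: $- \frac{4518259}{4508} \approx -1002.3$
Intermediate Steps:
$g{\left(H,n \right)} = 28$ ($g{\left(H,n \right)} = 3 - \left(-15 - 10\right) = 3 - -25 = 3 + 25 = 28$)
$\left(Y{\left(-39 \right)} - 971\right) + \left(\frac{133}{g{\left(12,-2 \right)}} - \frac{1098}{-1127}\right) = \left(\left(2 - 39\right) - 971\right) + \left(\frac{133}{28} - \frac{1098}{-1127}\right) = \left(-37 - 971\right) + \left(133 \cdot \frac{1}{28} - - \frac{1098}{1127}\right) = -1008 + \left(\frac{19}{4} + \frac{1098}{1127}\right) = -1008 + \frac{25805}{4508} = - \frac{4518259}{4508}$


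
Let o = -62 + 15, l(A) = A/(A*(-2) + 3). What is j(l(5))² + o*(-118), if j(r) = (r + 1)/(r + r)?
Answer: 138651/25 ≈ 5546.0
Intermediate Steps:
l(A) = A/(3 - 2*A) (l(A) = A/(-2*A + 3) = A/(3 - 2*A))
j(r) = (1 + r)/(2*r) (j(r) = (1 + r)/((2*r)) = (1 + r)*(1/(2*r)) = (1 + r)/(2*r))
o = -47
j(l(5))² + o*(-118) = ((1 - 1*5/(-3 + 2*5))/(2*((-1*5/(-3 + 2*5)))))² - 47*(-118) = ((1 - 1*5/(-3 + 10))/(2*((-1*5/(-3 + 10)))))² + 5546 = ((1 - 1*5/7)/(2*((-1*5/7))))² + 5546 = ((1 - 1*5*⅐)/(2*((-1*5*⅐))))² + 5546 = ((1 - 5/7)/(2*(-5/7)))² + 5546 = ((½)*(-7/5)*(2/7))² + 5546 = (-⅕)² + 5546 = 1/25 + 5546 = 138651/25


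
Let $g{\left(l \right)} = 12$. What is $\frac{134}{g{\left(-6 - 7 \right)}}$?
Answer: $\frac{67}{6} \approx 11.167$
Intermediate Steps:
$\frac{134}{g{\left(-6 - 7 \right)}} = \frac{134}{12} = 134 \cdot \frac{1}{12} = \frac{67}{6}$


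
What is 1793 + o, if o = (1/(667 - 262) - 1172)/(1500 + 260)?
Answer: 1277575741/712800 ≈ 1792.3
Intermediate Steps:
o = -474659/712800 (o = (1/405 - 1172)/1760 = (1/405 - 1172)*(1/1760) = -474659/405*1/1760 = -474659/712800 ≈ -0.66591)
1793 + o = 1793 - 474659/712800 = 1277575741/712800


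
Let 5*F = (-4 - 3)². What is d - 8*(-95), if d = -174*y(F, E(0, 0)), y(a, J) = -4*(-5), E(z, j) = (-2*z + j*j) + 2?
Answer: -2720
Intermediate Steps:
F = 49/5 (F = (-4 - 3)²/5 = (⅕)*(-7)² = (⅕)*49 = 49/5 ≈ 9.8000)
E(z, j) = 2 + j² - 2*z (E(z, j) = (-2*z + j²) + 2 = (j² - 2*z) + 2 = 2 + j² - 2*z)
y(a, J) = 20
d = -3480 (d = -174*20 = -3480)
d - 8*(-95) = -3480 - 8*(-95) = -3480 + 760 = -2720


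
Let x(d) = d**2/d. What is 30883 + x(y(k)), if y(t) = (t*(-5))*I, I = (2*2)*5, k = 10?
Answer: 29883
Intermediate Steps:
I = 20 (I = 4*5 = 20)
y(t) = -100*t (y(t) = (t*(-5))*20 = -5*t*20 = -100*t)
x(d) = d
30883 + x(y(k)) = 30883 - 100*10 = 30883 - 1000 = 29883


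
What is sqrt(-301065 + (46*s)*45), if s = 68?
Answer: I*sqrt(160305) ≈ 400.38*I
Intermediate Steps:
sqrt(-301065 + (46*s)*45) = sqrt(-301065 + (46*68)*45) = sqrt(-301065 + 3128*45) = sqrt(-301065 + 140760) = sqrt(-160305) = I*sqrt(160305)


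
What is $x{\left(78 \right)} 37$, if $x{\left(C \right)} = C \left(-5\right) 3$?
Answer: $-43290$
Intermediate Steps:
$x{\left(C \right)} = - 15 C$ ($x{\left(C \right)} = - 5 C 3 = - 15 C$)
$x{\left(78 \right)} 37 = \left(-15\right) 78 \cdot 37 = \left(-1170\right) 37 = -43290$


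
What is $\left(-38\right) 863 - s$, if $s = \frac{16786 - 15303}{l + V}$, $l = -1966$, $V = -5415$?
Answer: $- \frac{242051031}{7381} \approx -32794.0$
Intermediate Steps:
$s = - \frac{1483}{7381}$ ($s = \frac{16786 - 15303}{-1966 - 5415} = \frac{1483}{-7381} = 1483 \left(- \frac{1}{7381}\right) = - \frac{1483}{7381} \approx -0.20092$)
$\left(-38\right) 863 - s = \left(-38\right) 863 - - \frac{1483}{7381} = -32794 + \frac{1483}{7381} = - \frac{242051031}{7381}$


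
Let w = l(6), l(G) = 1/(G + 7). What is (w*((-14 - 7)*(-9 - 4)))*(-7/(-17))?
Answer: 147/17 ≈ 8.6471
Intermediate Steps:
l(G) = 1/(7 + G)
w = 1/13 (w = 1/(7 + 6) = 1/13 ≈ 0.076923)
(w*((-14 - 7)*(-9 - 4)))*(-7/(-17)) = (((-14 - 7)*(-9 - 4))/13)*(-7/(-17)) = ((-21*(-13))/13)*(-7*(-1/17)) = ((1/13)*273)*(7/17) = 21*(7/17) = 147/17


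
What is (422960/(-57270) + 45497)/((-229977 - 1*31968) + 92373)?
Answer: -260519023/971138844 ≈ -0.26826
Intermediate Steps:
(422960/(-57270) + 45497)/((-229977 - 1*31968) + 92373) = (422960*(-1/57270) + 45497)/((-229977 - 31968) + 92373) = (-42296/5727 + 45497)/(-261945 + 92373) = (260519023/5727)/(-169572) = (260519023/5727)*(-1/169572) = -260519023/971138844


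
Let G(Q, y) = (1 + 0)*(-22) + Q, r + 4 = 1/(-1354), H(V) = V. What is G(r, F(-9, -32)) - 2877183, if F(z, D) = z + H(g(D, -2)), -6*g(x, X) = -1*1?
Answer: -3895740987/1354 ≈ -2.8772e+6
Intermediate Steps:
g(x, X) = 1/6 (g(x, X) = -(-1)/6 = -1/6*(-1) = 1/6)
r = -5417/1354 (r = -4 + 1/(-1354) = -4 - 1/1354 = -5417/1354 ≈ -4.0007)
F(z, D) = 1/6 + z (F(z, D) = z + 1/6 = 1/6 + z)
G(Q, y) = -22 + Q (G(Q, y) = 1*(-22) + Q = -22 + Q)
G(r, F(-9, -32)) - 2877183 = (-22 - 5417/1354) - 2877183 = -35205/1354 - 2877183 = -3895740987/1354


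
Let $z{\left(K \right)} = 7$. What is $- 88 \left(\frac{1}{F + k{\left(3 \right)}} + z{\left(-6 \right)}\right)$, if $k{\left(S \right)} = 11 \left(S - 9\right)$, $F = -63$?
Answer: $- \frac{79376}{129} \approx -615.32$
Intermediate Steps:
$k{\left(S \right)} = -99 + 11 S$ ($k{\left(S \right)} = 11 \left(-9 + S\right) = -99 + 11 S$)
$- 88 \left(\frac{1}{F + k{\left(3 \right)}} + z{\left(-6 \right)}\right) = - 88 \left(\frac{1}{-63 + \left(-99 + 11 \cdot 3\right)} + 7\right) = - 88 \left(\frac{1}{-63 + \left(-99 + 33\right)} + 7\right) = - 88 \left(\frac{1}{-63 - 66} + 7\right) = - 88 \left(\frac{1}{-129} + 7\right) = - 88 \left(- \frac{1}{129} + 7\right) = \left(-88\right) \frac{902}{129} = - \frac{79376}{129}$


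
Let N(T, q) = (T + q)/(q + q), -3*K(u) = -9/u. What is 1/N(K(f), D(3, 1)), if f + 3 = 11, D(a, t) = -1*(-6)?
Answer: 32/17 ≈ 1.8824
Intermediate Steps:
D(a, t) = 6
f = 8 (f = -3 + 11 = 8)
K(u) = 3/u (K(u) = -(-3)/u = 3/u)
N(T, q) = (T + q)/(2*q) (N(T, q) = (T + q)/((2*q)) = (T + q)*(1/(2*q)) = (T + q)/(2*q))
1/N(K(f), D(3, 1)) = 1/((½)*(3/8 + 6)/6) = 1/((½)*(⅙)*(3*(⅛) + 6)) = 1/((½)*(⅙)*(3/8 + 6)) = 1/((½)*(⅙)*(51/8)) = 1/(17/32) = 32/17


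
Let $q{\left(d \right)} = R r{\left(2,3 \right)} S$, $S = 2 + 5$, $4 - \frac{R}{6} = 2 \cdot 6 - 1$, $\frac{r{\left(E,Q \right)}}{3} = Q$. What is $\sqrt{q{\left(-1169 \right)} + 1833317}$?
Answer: $\sqrt{1830671} \approx 1353.0$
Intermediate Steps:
$r{\left(E,Q \right)} = 3 Q$
$R = -42$ ($R = 24 - 6 \left(2 \cdot 6 - 1\right) = 24 - 6 \left(12 - 1\right) = 24 - 66 = -42$)
$S = 7$
$q{\left(d \right)} = -2646$ ($q{\left(d \right)} = - 42 \cdot 3 \cdot 3 \cdot 7 = \left(-42\right) 9 \cdot 7 = \left(-378\right) 7 = -2646$)
$\sqrt{q{\left(-1169 \right)} + 1833317} = \sqrt{-2646 + 1833317} = \sqrt{1830671}$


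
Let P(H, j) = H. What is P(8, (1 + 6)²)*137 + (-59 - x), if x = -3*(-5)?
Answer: 1022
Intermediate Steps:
x = 15
P(8, (1 + 6)²)*137 + (-59 - x) = 8*137 + (-59 - 1*15) = 1096 + (-59 - 15) = 1096 - 74 = 1022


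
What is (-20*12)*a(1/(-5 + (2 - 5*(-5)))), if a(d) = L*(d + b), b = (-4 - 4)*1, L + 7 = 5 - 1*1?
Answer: -63000/11 ≈ -5727.3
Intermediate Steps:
L = -3 (L = -7 + (5 - 1*1) = -7 + (5 - 1) = -7 + 4 = -3)
b = -8 (b = -8*1 = -8)
a(d) = 24 - 3*d (a(d) = -3*(d - 8) = -3*(-8 + d) = 24 - 3*d)
(-20*12)*a(1/(-5 + (2 - 5*(-5)))) = (-20*12)*(24 - 3/(-5 + (2 - 5*(-5)))) = -240*(24 - 3/(-5 + (2 + 25))) = -240*(24 - 3/(-5 + 27)) = -240*(24 - 3/22) = -240*525/22 = -63000/11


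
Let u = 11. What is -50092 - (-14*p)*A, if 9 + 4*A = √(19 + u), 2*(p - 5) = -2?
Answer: -50218 + 14*√30 ≈ -50141.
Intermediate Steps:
p = 4 (p = 5 + (½)*(-2) = 5 - 1 = 4)
A = -9/4 + √30/4 (A = -9/4 + √(19 + 11)/4 = -9/4 + √30/4 ≈ -0.88069)
-50092 - (-14*p)*A = -50092 - (-14*4)*(-9/4 + √30/4) = -50092 - (-56)*(-9/4 + √30/4) = -50092 - (126 - 14*√30) = -50092 + (-126 + 14*√30) = -50218 + 14*√30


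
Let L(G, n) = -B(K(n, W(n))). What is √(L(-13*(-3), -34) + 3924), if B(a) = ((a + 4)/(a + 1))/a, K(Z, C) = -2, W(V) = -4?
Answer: √3923 ≈ 62.634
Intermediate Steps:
B(a) = (4 + a)/(a*(1 + a)) (B(a) = ((4 + a)/(1 + a))/a = (4 + a)/(a*(1 + a)))
L(G, n) = -1 (L(G, n) = -(4 - 2)/((-2)*(1 - 2)) = -(-1)*2/(2*(-1)) = -(-1)*(-1)*2/2 = -1*1 = -1)
√(L(-13*(-3), -34) + 3924) = √(-1 + 3924) = √3923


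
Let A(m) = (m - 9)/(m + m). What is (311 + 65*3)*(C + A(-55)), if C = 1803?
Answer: 4563062/5 ≈ 9.1261e+5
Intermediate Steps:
A(m) = (-9 + m)/(2*m) (A(m) = (-9 + m)/((2*m)) = (-9 + m)*(1/(2*m)) = (-9 + m)/(2*m))
(311 + 65*3)*(C + A(-55)) = (311 + 65*3)*(1803 + (1/2)*(-9 - 55)/(-55)) = (311 + 195)*(1803 + (1/2)*(-1/55)*(-64)) = 506*(1803 + 32/55) = 506*(99197/55) = 4563062/5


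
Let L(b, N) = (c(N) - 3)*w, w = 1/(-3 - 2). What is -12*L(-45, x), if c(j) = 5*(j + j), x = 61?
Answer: 7284/5 ≈ 1456.8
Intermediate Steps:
w = -1/5 (w = 1/(-5) = -1/5 ≈ -0.20000)
c(j) = 10*j (c(j) = 5*(2*j) = 10*j)
L(b, N) = 3/5 - 2*N (L(b, N) = (10*N - 3)*(-1/5) = (-3 + 10*N)*(-1/5) = 3/5 - 2*N)
-12*L(-45, x) = -12*(3/5 - 2*61) = -12*(3/5 - 122) = -12*(-607/5) = 7284/5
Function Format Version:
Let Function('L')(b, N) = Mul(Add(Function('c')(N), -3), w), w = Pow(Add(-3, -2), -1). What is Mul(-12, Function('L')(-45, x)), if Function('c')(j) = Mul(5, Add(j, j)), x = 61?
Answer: Rational(7284, 5) ≈ 1456.8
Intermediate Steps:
w = Rational(-1, 5) (w = Pow(-5, -1) = Rational(-1, 5) ≈ -0.20000)
Function('c')(j) = Mul(10, j) (Function('c')(j) = Mul(5, Mul(2, j)) = Mul(10, j))
Function('L')(b, N) = Add(Rational(3, 5), Mul(-2, N)) (Function('L')(b, N) = Mul(Add(Mul(10, N), -3), Rational(-1, 5)) = Mul(Add(-3, Mul(10, N)), Rational(-1, 5)) = Add(Rational(3, 5), Mul(-2, N)))
Mul(-12, Function('L')(-45, x)) = Mul(-12, Add(Rational(3, 5), Mul(-2, 61))) = Mul(-12, Add(Rational(3, 5), -122)) = Mul(-12, Rational(-607, 5)) = Rational(7284, 5)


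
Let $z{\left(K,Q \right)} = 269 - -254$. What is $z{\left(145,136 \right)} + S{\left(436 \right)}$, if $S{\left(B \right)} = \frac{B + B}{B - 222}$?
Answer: $\frac{56397}{107} \approx 527.07$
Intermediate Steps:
$z{\left(K,Q \right)} = 523$ ($z{\left(K,Q \right)} = 269 + 254 = 523$)
$S{\left(B \right)} = \frac{2 B}{-222 + B}$
$z{\left(145,136 \right)} + S{\left(436 \right)} = 523 + 2 \cdot 436 \frac{1}{-222 + 436} = 523 + 2 \cdot 436 \cdot \frac{1}{214} = 523 + \frac{436}{107} = \frac{56397}{107}$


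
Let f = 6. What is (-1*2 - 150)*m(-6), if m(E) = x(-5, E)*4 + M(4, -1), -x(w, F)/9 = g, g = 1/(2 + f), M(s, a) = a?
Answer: 836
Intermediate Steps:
g = ⅛ (g = 1/(2 + 6) = 1/8 = ⅛ ≈ 0.12500)
x(w, F) = -9/8 (x(w, F) = -9*⅛ = -9/8)
m(E) = -11/2 (m(E) = -9/8*4 - 1 = -9/2 - 1 = -11/2)
(-1*2 - 150)*m(-6) = (-1*2 - 150)*(-11/2) = (-2 - 150)*(-11/2) = -152*(-11/2) = 836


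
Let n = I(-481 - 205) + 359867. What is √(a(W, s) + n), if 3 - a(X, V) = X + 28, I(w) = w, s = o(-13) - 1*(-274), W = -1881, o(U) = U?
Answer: √361037 ≈ 600.86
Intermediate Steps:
s = 261 (s = -13 - 1*(-274) = -13 + 274 = 261)
a(X, V) = -25 - X (a(X, V) = 3 - (X + 28) = 3 - (28 + X) = 3 + (-28 - X) = -25 - X)
n = 359181 (n = (-481 - 205) + 359867 = -686 + 359867 = 359181)
√(a(W, s) + n) = √((-25 - 1*(-1881)) + 359181) = √((-25 + 1881) + 359181) = √(1856 + 359181) = √361037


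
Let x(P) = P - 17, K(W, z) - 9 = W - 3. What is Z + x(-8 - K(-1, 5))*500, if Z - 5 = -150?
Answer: -15145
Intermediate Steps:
Z = -145 (Z = 5 - 150 = -145)
K(W, z) = 6 + W (K(W, z) = 9 + (W - 3) = 9 + (-3 + W) = 6 + W)
x(P) = -17 + P
Z + x(-8 - K(-1, 5))*500 = -145 + (-17 + (-8 - (6 - 1)))*500 = -145 + (-17 + (-8 - 1*5))*500 = -145 + (-17 + (-8 - 5))*500 = -145 + (-17 - 13)*500 = -145 - 30*500 = -145 - 15000 = -15145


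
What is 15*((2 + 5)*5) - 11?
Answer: 514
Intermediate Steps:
15*((2 + 5)*5) - 11 = 15*(7*5) - 11 = 15*35 - 11 = 525 - 11 = 514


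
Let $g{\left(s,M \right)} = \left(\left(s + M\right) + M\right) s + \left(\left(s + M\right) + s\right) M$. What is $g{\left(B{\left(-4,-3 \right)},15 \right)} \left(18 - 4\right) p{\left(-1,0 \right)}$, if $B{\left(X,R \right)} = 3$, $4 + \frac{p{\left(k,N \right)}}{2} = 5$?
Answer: $11592$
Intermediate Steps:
$p{\left(k,N \right)} = 2$ ($p{\left(k,N \right)} = -8 + 2 \cdot 5 = -8 + 10 = 2$)
$g{\left(s,M \right)} = M \left(M + 2 s\right) + s \left(s + 2 M\right)$ ($g{\left(s,M \right)} = \left(\left(M + s\right) + M\right) s + \left(\left(M + s\right) + s\right) M = \left(s + 2 M\right) s + \left(M + 2 s\right) M = s \left(s + 2 M\right) + M \left(M + 2 s\right) = M \left(M + 2 s\right) + s \left(s + 2 M\right)$)
$g{\left(B{\left(-4,-3 \right)},15 \right)} \left(18 - 4\right) p{\left(-1,0 \right)} = \left(15^{2} + 3^{2} + 4 \cdot 15 \cdot 3\right) \left(18 - 4\right) 2 = \left(225 + 9 + 180\right) 14 \cdot 2 = 414 \cdot 28 = 11592$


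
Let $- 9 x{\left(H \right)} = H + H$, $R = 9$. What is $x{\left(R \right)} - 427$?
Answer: $-429$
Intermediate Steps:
$x{\left(H \right)} = - \frac{2 H}{9}$ ($x{\left(H \right)} = - \frac{H + H}{9} = - \frac{2 H}{9}$)
$x{\left(R \right)} - 427 = \left(- \frac{2}{9}\right) 9 - 427 = -2 - 427 = -429$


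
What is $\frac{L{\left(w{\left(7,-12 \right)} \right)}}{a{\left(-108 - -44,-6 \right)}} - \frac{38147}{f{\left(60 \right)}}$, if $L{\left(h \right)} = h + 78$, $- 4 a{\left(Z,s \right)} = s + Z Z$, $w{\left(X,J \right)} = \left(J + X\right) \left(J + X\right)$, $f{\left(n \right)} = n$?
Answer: $- \frac{3120919}{4908} \approx -635.88$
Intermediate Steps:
$w{\left(X,J \right)} = \left(J + X\right)^{2}$
$a{\left(Z,s \right)} = - \frac{s}{4} - \frac{Z^{2}}{4}$ ($a{\left(Z,s \right)} = - \frac{s + Z Z}{4} = - \frac{s + Z^{2}}{4} = - \frac{s}{4} - \frac{Z^{2}}{4}$)
$L{\left(h \right)} = 78 + h$
$\frac{L{\left(w{\left(7,-12 \right)} \right)}}{a{\left(-108 - -44,-6 \right)}} - \frac{38147}{f{\left(60 \right)}} = \frac{78 + \left(-12 + 7\right)^{2}}{\left(- \frac{1}{4}\right) \left(-6\right) - \frac{\left(-108 - -44\right)^{2}}{4}} - \frac{38147}{60} = \frac{78 + \left(-5\right)^{2}}{\frac{3}{2} - \frac{\left(-108 + 44\right)^{2}}{4}} - \frac{38147}{60} = \frac{78 + 25}{\frac{3}{2} - \frac{\left(-64\right)^{2}}{4}} - \frac{38147}{60} = \frac{103}{\frac{3}{2} - 1024} - \frac{38147}{60} = \frac{103}{- \frac{2045}{2}} - \frac{38147}{60} = 103 \left(- \frac{2}{2045}\right) - \frac{38147}{60} = - \frac{206}{2045} - \frac{38147}{60} = - \frac{3120919}{4908}$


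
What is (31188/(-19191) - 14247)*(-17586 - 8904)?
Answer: 2414522572950/6397 ≈ 3.7745e+8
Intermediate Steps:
(31188/(-19191) - 14247)*(-17586 - 8904) = (31188*(-1/19191) - 14247)*(-26490) = (-10396/6397 - 14247)*(-26490) = -91148455/6397*(-26490) = 2414522572950/6397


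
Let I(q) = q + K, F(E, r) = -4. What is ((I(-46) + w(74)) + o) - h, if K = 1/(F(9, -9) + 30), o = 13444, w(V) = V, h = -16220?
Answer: 771993/26 ≈ 29692.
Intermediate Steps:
K = 1/26 (K = 1/(-4 + 30) = 1/26 ≈ 0.038462)
I(q) = 1/26 + q (I(q) = q + 1/26 = 1/26 + q)
((I(-46) + w(74)) + o) - h = (((1/26 - 46) + 74) + 13444) - 1*(-16220) = ((-1195/26 + 74) + 13444) + 16220 = (729/26 + 13444) + 16220 = 350273/26 + 16220 = 771993/26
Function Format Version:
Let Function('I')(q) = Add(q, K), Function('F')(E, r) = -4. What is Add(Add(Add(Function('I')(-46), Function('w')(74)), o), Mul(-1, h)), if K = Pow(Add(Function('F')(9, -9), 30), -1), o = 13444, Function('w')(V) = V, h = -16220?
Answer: Rational(771993, 26) ≈ 29692.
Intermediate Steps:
K = Rational(1, 26) (K = Pow(Add(-4, 30), -1) = Pow(26, -1) = Rational(1, 26) ≈ 0.038462)
Function('I')(q) = Add(Rational(1, 26), q) (Function('I')(q) = Add(q, Rational(1, 26)) = Add(Rational(1, 26), q))
Add(Add(Add(Function('I')(-46), Function('w')(74)), o), Mul(-1, h)) = Add(Add(Add(Add(Rational(1, 26), -46), 74), 13444), Mul(-1, -16220)) = Add(Add(Add(Rational(-1195, 26), 74), 13444), 16220) = Add(Add(Rational(729, 26), 13444), 16220) = Add(Rational(350273, 26), 16220) = Rational(771993, 26)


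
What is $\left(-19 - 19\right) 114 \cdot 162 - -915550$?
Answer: $213766$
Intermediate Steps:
$\left(-19 - 19\right) 114 \cdot 162 - -915550 = \left(-38\right) 114 \cdot 162 + 915550 = \left(-4332\right) 162 + 915550 = -701784 + 915550 = 213766$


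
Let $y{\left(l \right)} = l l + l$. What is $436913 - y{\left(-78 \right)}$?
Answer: $430907$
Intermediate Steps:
$y{\left(l \right)} = l + l^{2}$ ($y{\left(l \right)} = l^{2} + l = l + l^{2}$)
$436913 - y{\left(-78 \right)} = 436913 - - 78 \left(1 - 78\right) = 436913 - \left(-78\right) \left(-77\right) = 436913 - 6006 = 430907$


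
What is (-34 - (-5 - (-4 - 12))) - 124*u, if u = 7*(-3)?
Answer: 2559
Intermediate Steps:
u = -21
(-34 - (-5 - (-4 - 12))) - 124*u = (-34 - (-5 - (-4 - 12))) - 124*(-21) = (-34 - (-5 - 1*(-16))) + 2604 = (-34 - (-5 + 16)) + 2604 = (-34 - 1*11) + 2604 = (-34 - 11) + 2604 = -45 + 2604 = 2559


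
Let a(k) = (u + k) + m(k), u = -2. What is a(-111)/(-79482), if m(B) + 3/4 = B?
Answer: 899/317928 ≈ 0.0028277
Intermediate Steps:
m(B) = -¾ + B
a(k) = -11/4 + 2*k (a(k) = (-2 + k) + (-¾ + k) = -11/4 + 2*k)
a(-111)/(-79482) = (-11/4 + 2*(-111))/(-79482) = (-11/4 - 222)*(-1/79482) = -899/4*(-1/79482) = 899/317928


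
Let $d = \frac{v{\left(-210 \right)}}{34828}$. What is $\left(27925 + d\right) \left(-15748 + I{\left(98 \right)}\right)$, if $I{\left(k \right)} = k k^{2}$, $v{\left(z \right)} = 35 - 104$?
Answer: $\frac{225015191391991}{8707} \approx 2.5843 \cdot 10^{10}$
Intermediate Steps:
$v{\left(z \right)} = -69$
$d = - \frac{69}{34828} \approx -0.0019812$
$I{\left(k \right)} = k^{3}$
$\left(27925 + d\right) \left(-15748 + I{\left(98 \right)}\right) = \left(27925 - \frac{69}{34828}\right) \left(-15748 + 98^{3}\right) = \frac{972571831 \left(-15748 + 941192\right)}{34828} = \frac{972571831}{34828} \cdot 925444 = \frac{225015191391991}{8707}$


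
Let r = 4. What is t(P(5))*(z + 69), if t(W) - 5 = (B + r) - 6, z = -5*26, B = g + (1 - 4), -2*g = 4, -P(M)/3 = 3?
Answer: 122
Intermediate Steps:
P(M) = -9 (P(M) = -3*3 = -9)
g = -2 (g = -½*4 = -2)
B = -5 (B = -2 + (1 - 4) = -2 - 3 = -5)
z = -130
t(W) = -2 (t(W) = 5 + ((-5 + 4) - 6) = 5 + (-1 - 6) = 5 - 7 = -2)
t(P(5))*(z + 69) = -2*(-130 + 69) = -2*(-61) = 122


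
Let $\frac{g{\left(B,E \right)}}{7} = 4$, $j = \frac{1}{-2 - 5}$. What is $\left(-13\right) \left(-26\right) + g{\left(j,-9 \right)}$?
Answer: $366$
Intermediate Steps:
$j = - \frac{1}{7}$ ($j = \frac{1}{-7} = - \frac{1}{7} \approx -0.14286$)
$g{\left(B,E \right)} = 28$ ($g{\left(B,E \right)} = 7 \cdot 4 = 28$)
$\left(-13\right) \left(-26\right) + g{\left(j,-9 \right)} = \left(-13\right) \left(-26\right) + 28 = 338 + 28 = 366$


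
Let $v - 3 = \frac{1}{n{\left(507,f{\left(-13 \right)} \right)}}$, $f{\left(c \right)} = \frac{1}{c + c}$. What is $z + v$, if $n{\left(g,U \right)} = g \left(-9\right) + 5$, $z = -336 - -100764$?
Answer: $\frac{457764497}{4558} \approx 1.0043 \cdot 10^{5}$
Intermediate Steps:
$f{\left(c \right)} = \frac{1}{2 c}$
$z = 100428$ ($z = -336 + 100764 = 100428$)
$n{\left(g,U \right)} = 5 - 9 g$ ($n{\left(g,U \right)} = - 9 g + 5 = 5 - 9 g$)
$v = \frac{13673}{4558}$ ($v = 3 + \frac{1}{5 - 4563} = 3 + \frac{1}{-4558} = 3 - \frac{1}{4558} = \frac{13673}{4558} \approx 2.9998$)
$z + v = 100428 + \frac{13673}{4558} = \frac{457764497}{4558}$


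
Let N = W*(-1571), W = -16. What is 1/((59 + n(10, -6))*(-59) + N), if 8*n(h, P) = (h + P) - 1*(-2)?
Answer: 4/86443 ≈ 4.6273e-5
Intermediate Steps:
n(h, P) = 1/4 + P/8 + h/8 (n(h, P) = ((h + P) - 1*(-2))/8 = ((P + h) + 2)/8 = (2 + P + h)/8 = 1/4 + P/8 + h/8)
N = 25136 (N = -16*(-1571) = 25136)
1/((59 + n(10, -6))*(-59) + N) = 1/((59 + (1/4 + (1/8)*(-6) + (1/8)*10))*(-59) + 25136) = 1/((59 + (1/4 - 3/4 + 5/4))*(-59) + 25136) = 1/((59 + 3/4)*(-59) + 25136) = 1/((239/4)*(-59) + 25136) = 1/(-14101/4 + 25136) = 1/(86443/4) = 4/86443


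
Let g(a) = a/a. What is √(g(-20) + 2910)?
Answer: √2911 ≈ 53.954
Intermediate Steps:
g(a) = 1
√(g(-20) + 2910) = √(1 + 2910) = √2911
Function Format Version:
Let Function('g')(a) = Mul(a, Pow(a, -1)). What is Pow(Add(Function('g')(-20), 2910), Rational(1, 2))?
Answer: Pow(2911, Rational(1, 2)) ≈ 53.954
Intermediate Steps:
Function('g')(a) = 1
Pow(Add(Function('g')(-20), 2910), Rational(1, 2)) = Pow(Add(1, 2910), Rational(1, 2)) = Pow(2911, Rational(1, 2))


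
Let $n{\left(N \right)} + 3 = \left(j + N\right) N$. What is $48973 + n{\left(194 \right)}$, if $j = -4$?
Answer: $85830$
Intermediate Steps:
$n{\left(N \right)} = -3 + N \left(-4 + N\right)$ ($n{\left(N \right)} = -3 + \left(-4 + N\right) N = -3 + N \left(-4 + N\right)$)
$48973 + n{\left(194 \right)} = 48973 - \left(779 - 37636\right) = 48973 - -36857 = 48973 + 36857 = 85830$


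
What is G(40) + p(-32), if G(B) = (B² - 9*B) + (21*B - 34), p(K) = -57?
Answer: 1989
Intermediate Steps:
G(B) = -34 + B² + 12*B (G(B) = (B² - 9*B) + (-34 + 21*B) = -34 + B² + 12*B)
G(40) + p(-32) = (-34 + 40² + 12*40) - 57 = (-34 + 1600 + 480) - 57 = 2046 - 57 = 1989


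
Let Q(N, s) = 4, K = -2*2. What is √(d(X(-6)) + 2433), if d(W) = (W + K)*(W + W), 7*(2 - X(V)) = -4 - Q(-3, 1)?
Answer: 3*√13217/7 ≈ 49.271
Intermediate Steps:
K = -4
X(V) = 22/7 (X(V) = 2 - (-4 - 1*4)/7 = 2 - (-4 - 4)/7 = 2 - ⅐*(-8) = 2 + 8/7 = 22/7)
d(W) = 2*W*(-4 + W) (d(W) = (W - 4)*(W + W) = (-4 + W)*(2*W) = 2*W*(-4 + W))
√(d(X(-6)) + 2433) = √(2*(22/7)*(-4 + 22/7) + 2433) = √(2*(22/7)*(-6/7) + 2433) = √(-264/49 + 2433) = √(118953/49) = 3*√13217/7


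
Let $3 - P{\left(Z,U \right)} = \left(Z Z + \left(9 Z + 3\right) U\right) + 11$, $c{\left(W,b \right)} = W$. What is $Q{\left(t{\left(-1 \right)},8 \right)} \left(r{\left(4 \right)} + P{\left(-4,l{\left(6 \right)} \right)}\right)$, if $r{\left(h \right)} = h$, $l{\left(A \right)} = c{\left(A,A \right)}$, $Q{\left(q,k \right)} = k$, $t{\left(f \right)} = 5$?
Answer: $1424$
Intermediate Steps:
$l{\left(A \right)} = A$
$P{\left(Z,U \right)} = -8 - Z^{2} - U \left(3 + 9 Z\right)$ ($P{\left(Z,U \right)} = 3 - \left(\left(Z Z + \left(9 Z + 3\right) U\right) + 11\right) = 3 - \left(\left(Z^{2} + \left(3 + 9 Z\right) U\right) + 11\right) = 3 - \left(\left(Z^{2} + U \left(3 + 9 Z\right)\right) + 11\right) = 3 - \left(11 + Z^{2} + U \left(3 + 9 Z\right)\right) = -8 - Z^{2} - U \left(3 + 9 Z\right)$)
$Q{\left(t{\left(-1 \right)},8 \right)} \left(r{\left(4 \right)} + P{\left(-4,l{\left(6 \right)} \right)}\right) = 8 \left(4 - \left(42 - 216\right)\right) = 8 \left(4 - -174\right) = 8 \left(4 + 174\right) = 8 \cdot 178 = 1424$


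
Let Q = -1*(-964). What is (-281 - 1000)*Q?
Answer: -1234884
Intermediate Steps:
Q = 964
(-281 - 1000)*Q = (-281 - 1000)*964 = -1281*964 = -1234884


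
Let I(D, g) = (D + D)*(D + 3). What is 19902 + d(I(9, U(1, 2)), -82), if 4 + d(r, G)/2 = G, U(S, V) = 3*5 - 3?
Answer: 19730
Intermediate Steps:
U(S, V) = 12 (U(S, V) = 15 - 3 = 12)
I(D, g) = 2*D*(3 + D) (I(D, g) = (2*D)*(3 + D) = 2*D*(3 + D))
d(r, G) = -8 + 2*G
19902 + d(I(9, U(1, 2)), -82) = 19902 + (-8 + 2*(-82)) = 19902 + (-8 - 164) = 19902 - 172 = 19730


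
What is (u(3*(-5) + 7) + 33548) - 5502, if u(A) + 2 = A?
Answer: 28036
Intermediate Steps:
u(A) = -2 + A
(u(3*(-5) + 7) + 33548) - 5502 = ((-2 + (3*(-5) + 7)) + 33548) - 5502 = ((-2 + (-15 + 7)) + 33548) - 5502 = ((-2 - 8) + 33548) - 5502 = (-10 + 33548) - 5502 = 33538 - 5502 = 28036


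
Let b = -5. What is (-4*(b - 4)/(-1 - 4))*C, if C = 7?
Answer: -252/5 ≈ -50.400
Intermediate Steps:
(-4*(b - 4)/(-1 - 4))*C = -4*(-5 - 4)/(-1 - 4)*7 = -(-36)/(-5)*7 = -(-36)*(-1)/5*7 = -4*9/5*7 = -36/5*7 = -252/5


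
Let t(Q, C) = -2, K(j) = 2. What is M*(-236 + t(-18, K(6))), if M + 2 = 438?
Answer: -103768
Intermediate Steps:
M = 436 (M = -2 + 438 = 436)
M*(-236 + t(-18, K(6))) = 436*(-236 - 2) = 436*(-238) = -103768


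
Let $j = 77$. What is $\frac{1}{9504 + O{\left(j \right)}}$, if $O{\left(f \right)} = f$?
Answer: $\frac{1}{9581} \approx 0.00010437$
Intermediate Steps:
$\frac{1}{9504 + O{\left(j \right)}} = \frac{1}{9504 + 77} = \frac{1}{9581}$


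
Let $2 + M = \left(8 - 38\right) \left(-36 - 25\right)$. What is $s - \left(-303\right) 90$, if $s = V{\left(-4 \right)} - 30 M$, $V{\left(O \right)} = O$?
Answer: $-27574$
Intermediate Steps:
$M = 1828$ ($M = -2 + \left(8 - 38\right) \left(-36 - 25\right) = -2 - -1830 = -2 + 1830 = 1828$)
$s = -54844$ ($s = -4 - 54840 = -54844$)
$s - \left(-303\right) 90 = -54844 - \left(-303\right) 90 = -54844 - -27270 = -54844 + 27270 = -27574$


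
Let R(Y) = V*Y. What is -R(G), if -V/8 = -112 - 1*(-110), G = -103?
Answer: 1648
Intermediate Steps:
V = 16 (V = -8*(-112 - 1*(-110)) = -8*(-112 + 110) = -8*(-2) = 16)
R(Y) = 16*Y
-R(G) = -16*(-103) = -1*(-1648) = 1648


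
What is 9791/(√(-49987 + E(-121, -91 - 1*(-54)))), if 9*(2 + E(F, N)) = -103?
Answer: -29373*I*√112501/225002 ≈ -43.786*I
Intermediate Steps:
E(F, N) = -121/9 (E(F, N) = -2 + (⅑)*(-103) = -2 - 103/9 = -121/9)
9791/(√(-49987 + E(-121, -91 - 1*(-54)))) = 9791/(√(-49987 - 121/9)) = 9791/(√(-450004/9)) = 9791/((2*I*√112501/3)) = 9791*(-3*I*√112501/225002) = -29373*I*√112501/225002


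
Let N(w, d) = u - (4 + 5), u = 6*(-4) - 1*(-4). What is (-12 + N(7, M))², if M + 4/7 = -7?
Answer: 1681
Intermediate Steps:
M = -53/7 (M = -4/7 - 7 = -53/7 ≈ -7.5714)
u = -20 (u = -24 + 4 = -20)
N(w, d) = -29 (N(w, d) = -20 - (4 + 5) = -20 - 1*9 = -20 - 9 = -29)
(-12 + N(7, M))² = (-12 - 29)² = (-41)² = 1681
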